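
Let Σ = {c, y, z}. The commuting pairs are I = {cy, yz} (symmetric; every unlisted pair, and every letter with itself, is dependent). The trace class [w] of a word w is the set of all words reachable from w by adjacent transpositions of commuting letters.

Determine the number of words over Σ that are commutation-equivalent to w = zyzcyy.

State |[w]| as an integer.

piece 0:z — minimal
piece 1:y — minimal
piece 2:z rests on {0:z}
piece 3:c rests on {2:z}
piece 4:y rests on {1:y}
piece 5:y rests on {4:y}
minimal pieces: {0:z, 1:y}
ways to finish when only these pieces remain (= sum over removing one remaining piece with nothing left below it):
  1 left: {3}→1  {5}→1
  2 left: {2,3}→1  {3,5}→2  {4,5}→1
  3 left: {0,2,3}→1  {1,4,5}→1  {2,3,5}→3  {3,4,5}→3
  4 left: {0,2,3,5}→4  {1,3,4,5}→4  {2,3,4,5}→6
  placing 0:z first → 10 extensions
  placing 1:y first → 10 extensions
total linear extensions = 20

20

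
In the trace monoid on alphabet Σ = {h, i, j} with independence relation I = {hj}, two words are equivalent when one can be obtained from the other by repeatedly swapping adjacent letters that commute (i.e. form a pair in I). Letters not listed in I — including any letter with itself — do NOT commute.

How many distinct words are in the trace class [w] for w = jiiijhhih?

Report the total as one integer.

#0=j has no predecessor
#1=i depends on [0:j]
#2=i depends on [1:i]
#3=i depends on [2:i]
#4=j depends on [3:i]
#5=h depends on [3:i]
#6=h depends on [5:h]
#7=i depends on [4:j, 6:h]
#8=h depends on [7:i]
sources: [0:j]
N(rest) = Σ N(rest − s) over sources s of rest; N(one piece) = 1:
  size 1 → [8]=1
  size 2 → [7,8]=1
  size 3 → [4,7,8]=1  [6,7,8]=1
  size 4 → [4,6,7,8]=2  [5,6,7,8]=1
  size 5 → [4,5,6,7,8]=3
  size 6 → [3,4,5,6,7,8]=3
  size 7 → [2,3,4,5,6,7,8]=3
  first=0(j) contributes 3

3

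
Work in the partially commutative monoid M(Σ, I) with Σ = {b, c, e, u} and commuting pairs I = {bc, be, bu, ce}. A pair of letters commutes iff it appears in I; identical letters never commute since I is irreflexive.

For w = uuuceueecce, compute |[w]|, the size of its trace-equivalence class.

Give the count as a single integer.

piece 0:u — minimal
piece 1:u rests on {0:u}
piece 2:u rests on {1:u}
piece 3:c rests on {2:u}
piece 4:e rests on {2:u}
piece 5:u rests on {3:c, 4:e}
piece 6:e rests on {5:u}
piece 7:e rests on {6:e}
piece 8:c rests on {5:u}
piece 9:c rests on {8:c}
piece 10:e rests on {7:e}
minimal pieces: {0:u}
ways to finish when only these pieces remain (= sum over removing one remaining piece with nothing left below it):
  1 left: {9}→1  {10}→1
  2 left: {7,10}→1  {8,9}→1  {9,10}→2
  3 left: {6,7,10}→1  {7,9,10}→3  {8,9,10}→3
  4 left: {6,7,9,10}→4  {7,8,9,10}→6
  5 left: {6,7,8,9,10}→10
  6 left: {5,6,7,8,9,10}→10
  7 left: {3,5,6,7,8,9,10}→10  {4,5,6,7,8,9,10}→10
  8 left: {3,4,5,6,7,8,9,10}→20
  9 left: {2,3,4,5,6,7,8,9,10}→20
  placing 0:u first → 20 extensions

20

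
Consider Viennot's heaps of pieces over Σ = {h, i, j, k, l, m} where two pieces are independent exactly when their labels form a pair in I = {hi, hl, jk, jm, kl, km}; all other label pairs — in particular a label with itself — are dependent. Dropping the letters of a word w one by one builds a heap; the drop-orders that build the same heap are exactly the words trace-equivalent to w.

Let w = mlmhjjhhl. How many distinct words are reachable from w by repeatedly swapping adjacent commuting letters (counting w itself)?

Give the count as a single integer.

3

0(m) covers ∅
1(l) covers 0:m
2(m) covers 1:l
3(h) covers 2:m
4(j) covers 3:h
5(j) covers 4:j
6(h) covers 5:j
7(h) covers 6:h
8(l) covers 5:j
floor of heap: 0:m
completions by unplaced set U, small U first (add the entries for U minus each lowest piece of U):
  |U|=1: {7}:1  {8}:1
  |U|=2: {6,7}:1  {7,8}:2
  |U|=3: {6,7,8}:3
  |U|=4: {5,6,7,8}:3
  |U|=5: {4,5,6,7,8}:3
  |U|=6: {3,4,5,6,7,8}:3
  |U|=7: {2,3,4,5,6,7,8}:3
  start at 0(m): 3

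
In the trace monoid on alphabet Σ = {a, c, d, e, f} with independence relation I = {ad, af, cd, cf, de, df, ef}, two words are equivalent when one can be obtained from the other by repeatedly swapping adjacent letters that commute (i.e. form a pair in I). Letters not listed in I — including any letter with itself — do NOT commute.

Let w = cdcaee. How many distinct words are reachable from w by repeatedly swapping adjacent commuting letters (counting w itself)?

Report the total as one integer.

6

piece 0:c — minimal
piece 1:d — minimal
piece 2:c rests on {0:c}
piece 3:a rests on {2:c}
piece 4:e rests on {3:a}
piece 5:e rests on {4:e}
minimal pieces: {0:c, 1:d}
ways to finish when only these pieces remain (= sum over removing one remaining piece with nothing left below it):
  1 left: {1}→1  {5}→1
  2 left: {1,5}→2  {4,5}→1
  3 left: {1,4,5}→3  {3,4,5}→1
  4 left: {1,3,4,5}→4  {2,3,4,5}→1
  placing 0:c first → 5 extensions
  placing 1:d first → 1 extensions
total linear extensions = 6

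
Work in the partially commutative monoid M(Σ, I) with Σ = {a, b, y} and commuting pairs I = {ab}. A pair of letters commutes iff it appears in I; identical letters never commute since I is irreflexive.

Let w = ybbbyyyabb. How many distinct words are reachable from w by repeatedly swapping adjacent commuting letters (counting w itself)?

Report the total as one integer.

3

0(y) covers ∅
1(b) covers 0:y
2(b) covers 1:b
3(b) covers 2:b
4(y) covers 3:b
5(y) covers 4:y
6(y) covers 5:y
7(a) covers 6:y
8(b) covers 6:y
9(b) covers 8:b
floor of heap: 0:y
completions by unplaced set U, small U first (add the entries for U minus each lowest piece of U):
  |U|=1: {7}:1  {9}:1
  |U|=2: {7,9}:2  {8,9}:1
  |U|=3: {7,8,9}:3
  |U|=4: {6,7,8,9}:3
  |U|=5: {5,6,7,8,9}:3
  |U|=6: {4,5,6,7,8,9}:3
  |U|=7: {3,4,5,6,7,8,9}:3
  |U|=8: {2,3,4,5,6,7,8,9}:3
  start at 0(y): 3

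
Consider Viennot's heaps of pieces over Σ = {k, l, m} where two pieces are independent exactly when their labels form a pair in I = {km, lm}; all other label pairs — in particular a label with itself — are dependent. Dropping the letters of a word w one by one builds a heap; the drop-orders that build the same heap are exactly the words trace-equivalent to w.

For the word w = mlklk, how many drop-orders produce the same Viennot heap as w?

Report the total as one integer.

#0=m has no predecessor
#1=l has no predecessor
#2=k depends on [1:l]
#3=l depends on [2:k]
#4=k depends on [3:l]
sources: [0:m, 1:l]
N(rest) = Σ N(rest − s) over sources s of rest; N(one piece) = 1:
  size 1 → [0]=1  [4]=1
  size 2 → [0,4]=2  [3,4]=1
  size 3 → [0,3,4]=3  [2,3,4]=1
  first=0(m) contributes 1
  first=1(l) contributes 4
|[w]| = 5

5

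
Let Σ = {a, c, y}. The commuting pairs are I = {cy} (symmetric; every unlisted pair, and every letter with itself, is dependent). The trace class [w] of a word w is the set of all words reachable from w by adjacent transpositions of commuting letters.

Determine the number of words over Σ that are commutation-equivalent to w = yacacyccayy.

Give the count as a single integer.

0(y) covers ∅
1(a) covers 0:y
2(c) covers 1:a
3(a) covers 2:c
4(c) covers 3:a
5(y) covers 3:a
6(c) covers 4:c
7(c) covers 6:c
8(a) covers 5:y, 7:c
9(y) covers 8:a
10(y) covers 9:y
floor of heap: 0:y
completions by unplaced set U, small U first (add the entries for U minus each lowest piece of U):
  |U|=1: {10}:1
  |U|=2: {9,10}:1
  |U|=3: {8,9,10}:1
  |U|=4: {5,8,9,10}:1  {7,8,9,10}:1
  |U|=5: {5,7,8,9,10}:2  {6,7,8,9,10}:1
  |U|=6: {4,6,7,8,9,10}:1  {5,6,7,8,9,10}:3
  |U|=7: {4,5,6,7,8,9,10}:4
  |U|=8: {3,4,5,6,7,8,9,10}:4
  |U|=9: {2,3,4,5,6,7,8,9,10}:4
  start at 0(y): 4

4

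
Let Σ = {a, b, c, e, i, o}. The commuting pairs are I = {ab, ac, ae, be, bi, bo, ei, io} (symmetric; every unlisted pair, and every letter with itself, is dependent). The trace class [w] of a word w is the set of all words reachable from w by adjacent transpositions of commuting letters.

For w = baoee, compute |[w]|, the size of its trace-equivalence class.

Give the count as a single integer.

#0=b has no predecessor
#1=a has no predecessor
#2=o depends on [1:a]
#3=e depends on [2:o]
#4=e depends on [3:e]
sources: [0:b, 1:a]
N(rest) = Σ N(rest − s) over sources s of rest; N(one piece) = 1:
  size 1 → [0]=1  [4]=1
  size 2 → [0,4]=2  [3,4]=1
  size 3 → [0,3,4]=3  [2,3,4]=1
  first=0(b) contributes 1
  first=1(a) contributes 4
|[w]| = 5

5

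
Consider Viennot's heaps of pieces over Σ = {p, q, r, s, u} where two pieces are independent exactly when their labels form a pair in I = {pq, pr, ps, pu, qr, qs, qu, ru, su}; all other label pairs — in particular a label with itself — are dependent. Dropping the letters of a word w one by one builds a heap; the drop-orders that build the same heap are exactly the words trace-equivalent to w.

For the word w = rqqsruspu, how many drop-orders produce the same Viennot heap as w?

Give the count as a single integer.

3780

0(r) covers ∅
1(q) covers ∅
2(q) covers 1:q
3(s) covers 0:r
4(r) covers 3:s
5(u) covers ∅
6(s) covers 4:r
7(p) covers ∅
8(u) covers 5:u
floor of heap: 0:r, 1:q, 5:u, 7:p
completions by unplaced set U, small U first (add the entries for U minus each lowest piece of U):
  |U|=1: {2}:1  {6}:1  {7}:1  {8}:1
  |U|=2: {1,2}:1  {2,6}:2  {2,7}:2  {2,8}:2  {4,6}:1  {5,8}:1  {6,7}:2  {6,8}:2  {7,8}:2
  |U|=3: {1,2,6}:3  {1,2,7}:3  {1,2,8}:3  {2,4,6}:3  {2,5,8}:3  {2,6,7}:6  {2,6,8}:6  {2,7,8}:6  {3,4,6}:1  {4,6,7}:3  {4,6,8}:3  {5,6,8}:3  {5,7,8}:3  {6,7,8}:6
  |U|=4: {0,3,4,6}:1  {1,2,4,6}:6  {1,2,5,8}:6  {1,2,6,7}:12  {1,2,6,8}:12  {1,2,7,8}:12  {2,3,4,6}:4  {2,4,6,7}:12  {2,4,6,8}:12  {2,5,6,8}:12  {2,5,7,8}:12  {2,6,7,8}:24  {3,4,6,7}:4  {3,4,6,8}:4  {4,5,6,8}:6  {4,6,7,8}:12  {5,6,7,8}:12
  |U|=5: {0,2,3,4,6}:5  {0,3,4,6,7}:5  {0,3,4,6,8}:5  {1,2,3,4,6}:10  {1,2,4,6,7}:30  {1,2,4,6,8}:30  {1,2,5,6,8}:30  {1,2,5,7,8}:30  {1,2,6,7,8}:60  {2,3,4,6,7}:20  {2,3,4,6,8}:20  {2,4,5,6,8}:30  {2,4,6,7,8}:60  {2,5,6,7,8}:60  {3,4,5,6,8}:10  {3,4,6,7,8}:20  {4,5,6,7,8}:30
  |U|=6: {0,1,2,3,4,6}:15  {0,2,3,4,6,7}:30  {0,2,3,4,6,8}:30  {0,3,4,5,6,8}:15  {0,3,4,6,7,8}:30  {1,2,3,4,6,7}:60  {1,2,3,4,6,8}:60  {1,2,4,5,6,8}:90  {1,2,4,6,7,8}:180  {1,2,5,6,7,8}:180  {2,3,4,5,6,8}:60  {2,3,4,6,7,8}:120  {2,4,5,6,7,8}:180  {3,4,5,6,7,8}:60
  |U|=7: {0,1,2,3,4,6,7}:105  {0,1,2,3,4,6,8}:105  {0,2,3,4,5,6,8}:105  {0,2,3,4,6,7,8}:210  {0,3,4,5,6,7,8}:105  {1,2,3,4,5,6,8}:210  {1,2,3,4,6,7,8}:420  {1,2,4,5,6,7,8}:630  {2,3,4,5,6,7,8}:420
  start at 0(r): 1680
  start at 1(q): 840
  start at 5(u): 840
  start at 7(p): 420
sum over floor = 3780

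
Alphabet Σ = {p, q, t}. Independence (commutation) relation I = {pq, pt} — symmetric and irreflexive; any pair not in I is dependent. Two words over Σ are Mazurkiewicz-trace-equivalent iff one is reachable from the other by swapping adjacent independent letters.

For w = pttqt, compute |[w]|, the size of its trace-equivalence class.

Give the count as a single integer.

5

#0=p has no predecessor
#1=t has no predecessor
#2=t depends on [1:t]
#3=q depends on [2:t]
#4=t depends on [3:q]
sources: [0:p, 1:t]
N(rest) = Σ N(rest − s) over sources s of rest; N(one piece) = 1:
  size 1 → [0]=1  [4]=1
  size 2 → [0,4]=2  [3,4]=1
  size 3 → [0,3,4]=3  [2,3,4]=1
  first=0(p) contributes 1
  first=1(t) contributes 4
|[w]| = 5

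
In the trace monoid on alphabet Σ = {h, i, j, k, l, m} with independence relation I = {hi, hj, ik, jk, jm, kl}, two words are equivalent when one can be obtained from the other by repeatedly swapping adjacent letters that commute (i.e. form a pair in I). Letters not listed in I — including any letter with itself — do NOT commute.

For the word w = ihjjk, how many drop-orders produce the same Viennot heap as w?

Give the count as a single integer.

10

piece 0:i — minimal
piece 1:h — minimal
piece 2:j rests on {0:i}
piece 3:j rests on {2:j}
piece 4:k rests on {1:h}
minimal pieces: {0:i, 1:h}
ways to finish when only these pieces remain (= sum over removing one remaining piece with nothing left below it):
  1 left: {3}→1  {4}→1
  2 left: {1,4}→1  {2,3}→1  {3,4}→2
  3 left: {0,2,3}→1  {1,3,4}→3  {2,3,4}→3
  placing 0:i first → 6 extensions
  placing 1:h first → 4 extensions
total linear extensions = 10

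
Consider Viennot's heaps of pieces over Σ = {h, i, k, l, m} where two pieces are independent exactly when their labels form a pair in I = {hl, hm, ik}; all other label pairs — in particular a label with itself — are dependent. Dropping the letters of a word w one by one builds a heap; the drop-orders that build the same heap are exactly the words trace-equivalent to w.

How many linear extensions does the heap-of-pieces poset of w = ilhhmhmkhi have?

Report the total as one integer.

20

0(i) covers ∅
1(l) covers 0:i
2(h) covers 0:i
3(h) covers 2:h
4(m) covers 1:l
5(h) covers 3:h
6(m) covers 4:m
7(k) covers 5:h, 6:m
8(h) covers 7:k
9(i) covers 8:h
floor of heap: 0:i
completions by unplaced set U, small U first (add the entries for U minus each lowest piece of U):
  |U|=1: {9}:1
  |U|=2: {8,9}:1
  |U|=3: {7,8,9}:1
  |U|=4: {5,7,8,9}:1  {6,7,8,9}:1
  |U|=5: {3,5,7,8,9}:1  {4,6,7,8,9}:1  {5,6,7,8,9}:2
  |U|=6: {1,4,6,7,8,9}:1  {2,3,5,7,8,9}:1  {3,5,6,7,8,9}:3  {4,5,6,7,8,9}:3
  |U|=7: {1,4,5,6,7,8,9}:4  {2,3,5,6,7,8,9}:4  {3,4,5,6,7,8,9}:6
  |U|=8: {1,3,4,5,6,7,8,9}:10  {2,3,4,5,6,7,8,9}:10
  start at 0(i): 20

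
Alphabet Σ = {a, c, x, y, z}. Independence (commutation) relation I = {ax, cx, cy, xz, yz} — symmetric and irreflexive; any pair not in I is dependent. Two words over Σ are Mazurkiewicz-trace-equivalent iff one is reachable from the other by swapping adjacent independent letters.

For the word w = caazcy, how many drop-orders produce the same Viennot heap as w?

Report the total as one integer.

piece 0:c — minimal
piece 1:a rests on {0:c}
piece 2:a rests on {1:a}
piece 3:z rests on {2:a}
piece 4:c rests on {3:z}
piece 5:y rests on {2:a}
minimal pieces: {0:c}
ways to finish when only these pieces remain (= sum over removing one remaining piece with nothing left below it):
  1 left: {4}→1  {5}→1
  2 left: {3,4}→1  {4,5}→2
  3 left: {3,4,5}→3
  4 left: {2,3,4,5}→3
  placing 0:c first → 3 extensions

3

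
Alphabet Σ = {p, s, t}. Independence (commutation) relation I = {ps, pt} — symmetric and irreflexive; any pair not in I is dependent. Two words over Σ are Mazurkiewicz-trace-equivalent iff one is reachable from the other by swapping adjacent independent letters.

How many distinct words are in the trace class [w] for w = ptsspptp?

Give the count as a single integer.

piece 0:p — minimal
piece 1:t — minimal
piece 2:s rests on {1:t}
piece 3:s rests on {2:s}
piece 4:p rests on {0:p}
piece 5:p rests on {4:p}
piece 6:t rests on {3:s}
piece 7:p rests on {5:p}
minimal pieces: {0:p, 1:t}
ways to finish when only these pieces remain (= sum over removing one remaining piece with nothing left below it):
  1 left: {6}→1  {7}→1
  2 left: {3,6}→1  {5,7}→1  {6,7}→2
  3 left: {2,3,6}→1  {3,6,7}→3  {4,5,7}→1  {5,6,7}→3
  4 left: {0,4,5,7}→1  {1,2,3,6}→1  {2,3,6,7}→4  {3,5,6,7}→6  {4,5,6,7}→4
  5 left: {0,4,5,6,7}→5  {1,2,3,6,7}→5  {2,3,5,6,7}→10  {3,4,5,6,7}→10
  6 left: {0,3,4,5,6,7}→15  {1,2,3,5,6,7}→15  {2,3,4,5,6,7}→20
  placing 0:p first → 35 extensions
  placing 1:t first → 35 extensions
total linear extensions = 70

70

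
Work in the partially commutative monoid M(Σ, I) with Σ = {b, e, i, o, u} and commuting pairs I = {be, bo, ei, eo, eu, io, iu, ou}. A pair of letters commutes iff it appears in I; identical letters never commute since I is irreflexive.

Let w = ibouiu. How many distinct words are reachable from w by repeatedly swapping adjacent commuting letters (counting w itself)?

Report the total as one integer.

18

0(i) covers ∅
1(b) covers 0:i
2(o) covers ∅
3(u) covers 1:b
4(i) covers 1:b
5(u) covers 3:u
floor of heap: 0:i, 2:o
completions by unplaced set U, small U first (add the entries for U minus each lowest piece of U):
  |U|=1: {2}:1  {4}:1  {5}:1
  |U|=2: {2,4}:2  {2,5}:2  {3,5}:1  {4,5}:2
  |U|=3: {2,3,5}:3  {2,4,5}:6  {3,4,5}:3
  |U|=4: {1,3,4,5}:3  {2,3,4,5}:12
  start at 0(i): 15
  start at 2(o): 3
sum over floor = 18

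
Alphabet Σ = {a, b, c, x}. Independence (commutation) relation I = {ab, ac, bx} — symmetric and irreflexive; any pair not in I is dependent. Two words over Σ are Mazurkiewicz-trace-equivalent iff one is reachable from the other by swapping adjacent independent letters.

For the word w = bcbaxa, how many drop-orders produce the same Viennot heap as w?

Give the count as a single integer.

0(b) covers ∅
1(c) covers 0:b
2(b) covers 1:c
3(a) covers ∅
4(x) covers 1:c, 3:a
5(a) covers 4:x
floor of heap: 0:b, 3:a
completions by unplaced set U, small U first (add the entries for U minus each lowest piece of U):
  |U|=1: {2}:1  {5}:1
  |U|=2: {2,5}:2  {4,5}:1
  |U|=3: {2,4,5}:3  {3,4,5}:1
  |U|=4: {1,2,4,5}:3  {2,3,4,5}:4
  start at 0(b): 7
  start at 3(a): 3
sum over floor = 10

10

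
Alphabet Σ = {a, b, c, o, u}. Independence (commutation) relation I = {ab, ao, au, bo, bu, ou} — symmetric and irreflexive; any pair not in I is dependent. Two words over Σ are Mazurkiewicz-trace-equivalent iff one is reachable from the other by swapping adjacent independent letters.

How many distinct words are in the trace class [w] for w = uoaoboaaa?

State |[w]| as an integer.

2520

0(u) covers ∅
1(o) covers ∅
2(a) covers ∅
3(o) covers 1:o
4(b) covers ∅
5(o) covers 3:o
6(a) covers 2:a
7(a) covers 6:a
8(a) covers 7:a
floor of heap: 0:u, 1:o, 2:a, 4:b
completions by unplaced set U, small U first (add the entries for U minus each lowest piece of U):
  |U|=1: {0}:1  {4}:1  {5}:1  {8}:1
  |U|=2: {0,4}:2  {0,5}:2  {0,8}:2  {3,5}:1  {4,5}:2  {4,8}:2  {5,8}:2  {7,8}:1
  |U|=3: {0,3,5}:3  {0,4,5}:6  {0,4,8}:6  {0,5,8}:6  {0,7,8}:3  {1,3,5}:1  {3,4,5}:3  {3,5,8}:3  {4,5,8}:6  {4,7,8}:3  {5,7,8}:3  {6,7,8}:1
  |U|=4: {0,1,3,5}:4  {0,3,4,5}:12  {0,3,5,8}:12  {0,4,5,8}:24  {0,4,7,8}:12  {0,5,7,8}:12  {0,6,7,8}:4  {1,3,4,5}:4  {1,3,5,8}:4  {2,6,7,8}:1  {3,4,5,8}:12  {3,5,7,8}:6  {4,5,7,8}:12  {4,6,7,8}:4  {5,6,7,8}:4
  |U|=5: {0,1,3,4,5}:20  {0,1,3,5,8}:20  {0,2,6,7,8}:5  {0,3,4,5,8}:60  {0,3,5,7,8}:30  {0,4,5,7,8}:60  {0,4,6,7,8}:20  {0,5,6,7,8}:20  {1,3,4,5,8}:20  {1,3,5,7,8}:10  {2,4,6,7,8}:5  {2,5,6,7,8}:5  {3,4,5,7,8}:30  {3,5,6,7,8}:10  {4,5,6,7,8}:20
  |U|=6: {0,1,3,4,5,8}:120  {0,1,3,5,7,8}:60  {0,2,4,6,7,8}:30  {0,2,5,6,7,8}:30  {0,3,4,5,7,8}:180  {0,3,5,6,7,8}:60  {0,4,5,6,7,8}:120  {1,3,4,5,7,8}:60  {1,3,5,6,7,8}:20  {2,3,5,6,7,8}:15  {2,4,5,6,7,8}:30  {3,4,5,6,7,8}:60
  |U|=7: {0,1,3,4,5,7,8}:420  {0,1,3,5,6,7,8}:140  {0,2,3,5,6,7,8}:105  {0,2,4,5,6,7,8}:210  {0,3,4,5,6,7,8}:420  {1,2,3,5,6,7,8}:35  {1,3,4,5,6,7,8}:140  {2,3,4,5,6,7,8}:105
  start at 0(u): 280
  start at 1(o): 840
  start at 2(a): 1120
  start at 4(b): 280
sum over floor = 2520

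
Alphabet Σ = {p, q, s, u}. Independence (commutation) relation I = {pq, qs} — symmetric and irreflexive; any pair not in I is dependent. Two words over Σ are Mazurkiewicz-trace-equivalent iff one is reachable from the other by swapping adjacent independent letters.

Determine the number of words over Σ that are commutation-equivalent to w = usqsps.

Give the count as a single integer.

5

piece 0:u — minimal
piece 1:s rests on {0:u}
piece 2:q rests on {0:u}
piece 3:s rests on {1:s}
piece 4:p rests on {3:s}
piece 5:s rests on {4:p}
minimal pieces: {0:u}
ways to finish when only these pieces remain (= sum over removing one remaining piece with nothing left below it):
  1 left: {2}→1  {5}→1
  2 left: {2,5}→2  {4,5}→1
  3 left: {2,4,5}→3  {3,4,5}→1
  4 left: {1,3,4,5}→1  {2,3,4,5}→4
  placing 0:u first → 5 extensions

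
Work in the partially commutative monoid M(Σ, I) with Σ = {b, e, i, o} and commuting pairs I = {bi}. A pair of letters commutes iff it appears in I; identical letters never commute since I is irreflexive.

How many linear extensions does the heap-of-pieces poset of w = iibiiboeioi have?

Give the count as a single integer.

15

drop 0:i onto floor
drop 1:i onto {0:i}
drop 2:b onto floor
drop 3:i onto {1:i}
drop 4:i onto {3:i}
drop 5:b onto {2:b}
drop 6:o onto {4:i, 5:b}
drop 7:e onto {6:o}
drop 8:i onto {7:e}
drop 9:o onto {8:i}
drop 10:i onto {9:o}
ground layer = {0:i, 2:b}
drop-orders for the pieces not yet dropped (sum over which currently-grounded one goes next):
  1 to go: {10} 1
  2 to go: {9,10} 1
  3 to go: {8,9,10} 1
  4 to go: {7,8,9,10} 1
  5 to go: {6,7,8,9,10} 1
  6 to go: {4,6,7,8,9,10} 1  {5,6,7,8,9,10} 1
  7 to go: {2,5,6,7,8,9,10} 1  {3,4,6,7,8,9,10} 1  {4,5,6,7,8,9,10} 2
  8 to go: {1,3,4,6,7,8,9,10} 1  {2,4,5,6,7,8,9,10} 3  {3,4,5,6,7,8,9,10} 3
  9 to go: {0,1,3,4,6,7,8,9,10} 1  {1,3,4,5,6,7,8,9,10} 4  {2,3,4,5,6,7,8,9,10} 6
  if 0:i drops first: 10 orders
  if 2:b drops first: 5 orders
heap linearizations: 15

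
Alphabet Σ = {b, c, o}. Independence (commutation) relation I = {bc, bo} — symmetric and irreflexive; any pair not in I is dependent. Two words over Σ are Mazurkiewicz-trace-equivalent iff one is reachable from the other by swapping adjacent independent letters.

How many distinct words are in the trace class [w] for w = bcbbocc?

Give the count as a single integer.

0(b) covers ∅
1(c) covers ∅
2(b) covers 0:b
3(b) covers 2:b
4(o) covers 1:c
5(c) covers 4:o
6(c) covers 5:c
floor of heap: 0:b, 1:c
completions by unplaced set U, small U first (add the entries for U minus each lowest piece of U):
  |U|=1: {3}:1  {6}:1
  |U|=2: {2,3}:1  {3,6}:2  {5,6}:1
  |U|=3: {0,2,3}:1  {2,3,6}:3  {3,5,6}:3  {4,5,6}:1
  |U|=4: {0,2,3,6}:4  {1,4,5,6}:1  {2,3,5,6}:6  {3,4,5,6}:4
  |U|=5: {0,2,3,5,6}:10  {1,3,4,5,6}:5  {2,3,4,5,6}:10
  start at 0(b): 15
  start at 1(c): 20
sum over floor = 35

35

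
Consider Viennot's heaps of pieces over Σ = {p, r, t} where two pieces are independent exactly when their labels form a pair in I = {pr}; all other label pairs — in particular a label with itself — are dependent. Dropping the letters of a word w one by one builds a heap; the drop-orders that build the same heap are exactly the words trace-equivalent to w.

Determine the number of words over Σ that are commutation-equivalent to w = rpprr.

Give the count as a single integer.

10

0(r) covers ∅
1(p) covers ∅
2(p) covers 1:p
3(r) covers 0:r
4(r) covers 3:r
floor of heap: 0:r, 1:p
completions by unplaced set U, small U first (add the entries for U minus each lowest piece of U):
  |U|=1: {2}:1  {4}:1
  |U|=2: {1,2}:1  {2,4}:2  {3,4}:1
  |U|=3: {0,3,4}:1  {1,2,4}:3  {2,3,4}:3
  start at 0(r): 6
  start at 1(p): 4
sum over floor = 10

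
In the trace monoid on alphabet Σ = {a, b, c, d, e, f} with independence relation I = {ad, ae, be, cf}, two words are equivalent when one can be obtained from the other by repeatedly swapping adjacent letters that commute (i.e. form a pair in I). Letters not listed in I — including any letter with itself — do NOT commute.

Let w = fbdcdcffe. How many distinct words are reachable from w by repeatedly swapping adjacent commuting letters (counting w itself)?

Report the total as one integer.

3

piece 0:f — minimal
piece 1:b rests on {0:f}
piece 2:d rests on {1:b}
piece 3:c rests on {2:d}
piece 4:d rests on {3:c}
piece 5:c rests on {4:d}
piece 6:f rests on {4:d}
piece 7:f rests on {6:f}
piece 8:e rests on {5:c, 7:f}
minimal pieces: {0:f}
ways to finish when only these pieces remain (= sum over removing one remaining piece with nothing left below it):
  1 left: {8}→1
  2 left: {5,8}→1  {7,8}→1
  3 left: {5,7,8}→2  {6,7,8}→1
  4 left: {5,6,7,8}→3
  5 left: {4,5,6,7,8}→3
  6 left: {3,4,5,6,7,8}→3
  7 left: {2,3,4,5,6,7,8}→3
  placing 0:f first → 3 extensions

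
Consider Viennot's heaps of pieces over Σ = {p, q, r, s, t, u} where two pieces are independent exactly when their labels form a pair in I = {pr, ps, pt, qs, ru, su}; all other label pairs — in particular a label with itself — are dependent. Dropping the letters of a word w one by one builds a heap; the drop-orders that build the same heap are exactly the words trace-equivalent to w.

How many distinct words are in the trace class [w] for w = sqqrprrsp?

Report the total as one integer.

51

#0=s has no predecessor
#1=q has no predecessor
#2=q depends on [1:q]
#3=r depends on [0:s, 2:q]
#4=p depends on [2:q]
#5=r depends on [3:r]
#6=r depends on [5:r]
#7=s depends on [6:r]
#8=p depends on [4:p]
sources: [0:s, 1:q]
N(rest) = Σ N(rest − s) over sources s of rest; N(one piece) = 1:
  size 1 → [7]=1  [8]=1
  size 2 → [4,8]=1  [6,7]=1  [7,8]=2
  size 3 → [4,7,8]=3  [5,6,7]=1  [6,7,8]=3
  size 4 → [3,5,6,7]=1  [4,6,7,8]=6  [5,6,7,8]=4
  size 5 → [0,3,5,6,7]=1  [3,5,6,7,8]=5  [4,5,6,7,8]=10
  size 6 → [0,3,5,6,7,8]=6  [3,4,5,6,7,8]=15
  size 7 → [0,3,4,5,6,7,8]=21  [2,3,4,5,6,7,8]=15
  first=0(s) contributes 15
  first=1(q) contributes 36
|[w]| = 51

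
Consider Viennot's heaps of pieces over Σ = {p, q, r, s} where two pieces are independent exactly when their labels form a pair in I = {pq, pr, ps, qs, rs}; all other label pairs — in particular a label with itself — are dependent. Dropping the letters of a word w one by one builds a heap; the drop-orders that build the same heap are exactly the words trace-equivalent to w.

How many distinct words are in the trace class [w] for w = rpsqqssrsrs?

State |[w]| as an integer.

piece 0:r — minimal
piece 1:p — minimal
piece 2:s — minimal
piece 3:q rests on {0:r}
piece 4:q rests on {3:q}
piece 5:s rests on {2:s}
piece 6:s rests on {5:s}
piece 7:r rests on {4:q}
piece 8:s rests on {6:s}
piece 9:r rests on {7:r}
piece 10:s rests on {8:s}
minimal pieces: {0:r, 1:p, 2:s}
ways to finish when only these pieces remain (= sum over removing one remaining piece with nothing left below it):
  1 left: {1}→1  {9}→1  {10}→1
  2 left: {1,9}→2  {1,10}→2  {7,9}→1  {8,10}→1  {9,10}→2
  3 left: {1,7,9}→3  {1,8,10}→3  {1,9,10}→6  {4,7,9}→1  {6,8,10}→1  {7,9,10}→3  {8,9,10}→3
  4 left: {1,4,7,9}→4  {1,6,8,10}→4  {1,7,9,10}→12  {1,8,9,10}→12  {3,4,7,9}→1  {4,7,9,10}→4  {5,6,8,10}→1  {6,8,9,10}→4  {7,8,9,10}→6
  5 left: {0,3,4,7,9}→1  {1,3,4,7,9}→5  {1,4,7,9,10}→20  {1,5,6,8,10}→5  {1,6,8,9,10}→20  {1,7,8,9,10}→30  {2,5,6,8,10}→1  {3,4,7,9,10}→5  {4,7,8,9,10}→10  {5,6,8,9,10}→5  {6,7,8,9,10}→10
  6 left: {0,1,3,4,7,9}→6  {0,3,4,7,9,10}→6  {1,2,5,6,8,10}→6  {1,3,4,7,9,10}→30  {1,4,7,8,9,10}→60  {1,5,6,8,9,10}→30  {1,6,7,8,9,10}→60  {2,5,6,8,9,10}→6  {3,4,7,8,9,10}→15  {4,6,7,8,9,10}→20  {5,6,7,8,9,10}→15
  7 left: {0,1,3,4,7,9,10}→42  {0,3,4,7,8,9,10}→21  {1,2,5,6,8,9,10}→42  {1,3,4,7,8,9,10}→105  {1,4,6,7,8,9,10}→140  {1,5,6,7,8,9,10}→105  {2,5,6,7,8,9,10}→21  {3,4,6,7,8,9,10}→35  {4,5,6,7,8,9,10}→35
  8 left: {0,1,3,4,7,8,9,10}→168  {0,3,4,6,7,8,9,10}→56  {1,2,5,6,7,8,9,10}→168  {1,3,4,6,7,8,9,10}→280  {1,4,5,6,7,8,9,10}→280  {2,4,5,6,7,8,9,10}→56  {3,4,5,6,7,8,9,10}→70
  9 left: {0,1,3,4,6,7,8,9,10}→504  {0,3,4,5,6,7,8,9,10}→126  {1,2,4,5,6,7,8,9,10}→504  {1,3,4,5,6,7,8,9,10}→630  {2,3,4,5,6,7,8,9,10}→126
  placing 0:r first → 1260 extensions
  placing 1:p first → 252 extensions
  placing 2:s first → 1260 extensions
total linear extensions = 2772

2772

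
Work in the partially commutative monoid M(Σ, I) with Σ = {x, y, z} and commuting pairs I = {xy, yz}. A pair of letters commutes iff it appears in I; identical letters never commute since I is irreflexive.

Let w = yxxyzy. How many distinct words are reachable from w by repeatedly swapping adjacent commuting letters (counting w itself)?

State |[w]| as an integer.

20

drop 0:y onto floor
drop 1:x onto floor
drop 2:x onto {1:x}
drop 3:y onto {0:y}
drop 4:z onto {2:x}
drop 5:y onto {3:y}
ground layer = {0:y, 1:x}
drop-orders for the pieces not yet dropped (sum over which currently-grounded one goes next):
  1 to go: {4} 1  {5} 1
  2 to go: {2,4} 1  {3,5} 1  {4,5} 2
  3 to go: {0,3,5} 1  {1,2,4} 1  {2,4,5} 3  {3,4,5} 3
  4 to go: {0,3,4,5} 4  {1,2,4,5} 4  {2,3,4,5} 6
  if 0:y drops first: 10 orders
  if 1:x drops first: 10 orders
heap linearizations: 20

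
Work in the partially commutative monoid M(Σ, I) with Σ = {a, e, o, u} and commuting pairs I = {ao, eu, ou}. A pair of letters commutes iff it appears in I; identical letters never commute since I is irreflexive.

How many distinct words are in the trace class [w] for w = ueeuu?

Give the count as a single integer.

#0=u has no predecessor
#1=e has no predecessor
#2=e depends on [1:e]
#3=u depends on [0:u]
#4=u depends on [3:u]
sources: [0:u, 1:e]
N(rest) = Σ N(rest − s) over sources s of rest; N(one piece) = 1:
  size 1 → [2]=1  [4]=1
  size 2 → [1,2]=1  [2,4]=2  [3,4]=1
  size 3 → [0,3,4]=1  [1,2,4]=3  [2,3,4]=3
  first=0(u) contributes 6
  first=1(e) contributes 4
|[w]| = 10

10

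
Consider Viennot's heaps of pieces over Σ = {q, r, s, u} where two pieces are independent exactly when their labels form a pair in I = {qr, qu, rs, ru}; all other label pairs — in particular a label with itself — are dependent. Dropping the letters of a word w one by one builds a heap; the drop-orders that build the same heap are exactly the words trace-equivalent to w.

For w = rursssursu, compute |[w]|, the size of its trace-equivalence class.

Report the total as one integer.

#0=r has no predecessor
#1=u has no predecessor
#2=r depends on [0:r]
#3=s depends on [1:u]
#4=s depends on [3:s]
#5=s depends on [4:s]
#6=u depends on [5:s]
#7=r depends on [2:r]
#8=s depends on [6:u]
#9=u depends on [8:s]
sources: [0:r, 1:u]
N(rest) = Σ N(rest − s) over sources s of rest; N(one piece) = 1:
  size 1 → [7]=1  [9]=1
  size 2 → [2,7]=1  [7,9]=2  [8,9]=1
  size 3 → [0,2,7]=1  [2,7,9]=3  [6,8,9]=1  [7,8,9]=3
  size 4 → [0,2,7,9]=4  [2,7,8,9]=6  [5,6,8,9]=1  [6,7,8,9]=4
  size 5 → [0,2,7,8,9]=10  [2,6,7,8,9]=10  [4,5,6,8,9]=1  [5,6,7,8,9]=5
  size 6 → [0,2,6,7,8,9]=20  [2,5,6,7,8,9]=15  [3,4,5,6,8,9]=1  [4,5,6,7,8,9]=6
  size 7 → [0,2,5,6,7,8,9]=35  [1,3,4,5,6,8,9]=1  [2,4,5,6,7,8,9]=21  [3,4,5,6,7,8,9]=7
  size 8 → [0,2,4,5,6,7,8,9]=56  [1,3,4,5,6,7,8,9]=8  [2,3,4,5,6,7,8,9]=28
  first=0(r) contributes 36
  first=1(u) contributes 84
|[w]| = 120

120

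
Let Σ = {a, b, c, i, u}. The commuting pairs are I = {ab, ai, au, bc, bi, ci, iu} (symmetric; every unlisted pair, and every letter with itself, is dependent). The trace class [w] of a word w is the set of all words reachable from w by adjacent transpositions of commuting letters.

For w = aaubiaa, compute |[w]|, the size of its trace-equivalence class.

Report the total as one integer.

105

0(a) covers ∅
1(a) covers 0:a
2(u) covers ∅
3(b) covers 2:u
4(i) covers ∅
5(a) covers 1:a
6(a) covers 5:a
floor of heap: 0:a, 2:u, 4:i
completions by unplaced set U, small U first (add the entries for U minus each lowest piece of U):
  |U|=1: {3}:1  {4}:1  {6}:1
  |U|=2: {2,3}:1  {3,4}:2  {3,6}:2  {4,6}:2  {5,6}:1
  |U|=3: {1,5,6}:1  {2,3,4}:3  {2,3,6}:3  {3,4,6}:6  {3,5,6}:3  {4,5,6}:3
  |U|=4: {0,1,5,6}:1  {1,3,5,6}:4  {1,4,5,6}:4  {2,3,4,6}:12  {2,3,5,6}:6  {3,4,5,6}:12
  |U|=5: {0,1,3,5,6}:5  {0,1,4,5,6}:5  {1,2,3,5,6}:10  {1,3,4,5,6}:20  {2,3,4,5,6}:30
  start at 0(a): 60
  start at 2(u): 30
  start at 4(i): 15
sum over floor = 105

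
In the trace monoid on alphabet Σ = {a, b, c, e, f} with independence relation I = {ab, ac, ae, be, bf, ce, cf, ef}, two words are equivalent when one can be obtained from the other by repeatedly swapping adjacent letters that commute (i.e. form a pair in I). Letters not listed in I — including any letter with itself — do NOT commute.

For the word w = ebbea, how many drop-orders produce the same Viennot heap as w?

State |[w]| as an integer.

drop 0:e onto floor
drop 1:b onto floor
drop 2:b onto {1:b}
drop 3:e onto {0:e}
drop 4:a onto floor
ground layer = {0:e, 1:b, 4:a}
drop-orders for the pieces not yet dropped (sum over which currently-grounded one goes next):
  1 to go: {2} 1  {3} 1  {4} 1
  2 to go: {0,3} 1  {1,2} 1  {2,3} 2  {2,4} 2  {3,4} 2
  3 to go: {0,2,3} 3  {0,3,4} 3  {1,2,3} 3  {1,2,4} 3  {2,3,4} 6
  if 0:e drops first: 12 orders
  if 1:b drops first: 12 orders
  if 4:a drops first: 6 orders
heap linearizations: 30

30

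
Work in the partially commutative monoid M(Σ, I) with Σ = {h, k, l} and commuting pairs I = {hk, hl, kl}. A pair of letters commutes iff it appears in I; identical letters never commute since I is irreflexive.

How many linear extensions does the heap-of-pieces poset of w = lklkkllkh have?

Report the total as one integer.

#0=l has no predecessor
#1=k has no predecessor
#2=l depends on [0:l]
#3=k depends on [1:k]
#4=k depends on [3:k]
#5=l depends on [2:l]
#6=l depends on [5:l]
#7=k depends on [4:k]
#8=h has no predecessor
sources: [0:l, 1:k, 8:h]
N(rest) = Σ N(rest − s) over sources s of rest; N(one piece) = 1:
  size 1 → [6]=1  [7]=1  [8]=1
  size 2 → [4,7]=1  [5,6]=1  [6,7]=2  [6,8]=2  [7,8]=2
  size 3 → [2,5,6]=1  [3,4,7]=1  [4,6,7]=3  [4,7,8]=3  [5,6,7]=3  [5,6,8]=3  [6,7,8]=6
  size 4 → [0,2,5,6]=1  [1,3,4,7]=1  [2,5,6,7]=4  [2,5,6,8]=4  [3,4,6,7]=4  [3,4,7,8]=4  [4,5,6,7]=6  [4,6,7,8]=12  [5,6,7,8]=12
  size 5 → [0,2,5,6,7]=5  [0,2,5,6,8]=5  [1,3,4,6,7]=5  [1,3,4,7,8]=5  [2,4,5,6,7]=10  [2,5,6,7,8]=20  [3,4,5,6,7]=10  [3,4,6,7,8]=20  [4,5,6,7,8]=30
  size 6 → [0,2,4,5,6,7]=15  [0,2,5,6,7,8]=30  [1,3,4,5,6,7]=15  [1,3,4,6,7,8]=30  [2,3,4,5,6,7]=20  [2,4,5,6,7,8]=60  [3,4,5,6,7,8]=60
  size 7 → [0,2,3,4,5,6,7]=35  [0,2,4,5,6,7,8]=105  [1,2,3,4,5,6,7]=35  [1,3,4,5,6,7,8]=105  [2,3,4,5,6,7,8]=140
  first=0(l) contributes 280
  first=1(k) contributes 280
  first=8(h) contributes 70
|[w]| = 630

630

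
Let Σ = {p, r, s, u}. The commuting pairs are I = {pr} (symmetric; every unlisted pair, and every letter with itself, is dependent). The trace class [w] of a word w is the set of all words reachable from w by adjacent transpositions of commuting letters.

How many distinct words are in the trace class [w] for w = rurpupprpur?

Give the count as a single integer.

8

#0=r has no predecessor
#1=u depends on [0:r]
#2=r depends on [1:u]
#3=p depends on [1:u]
#4=u depends on [2:r, 3:p]
#5=p depends on [4:u]
#6=p depends on [5:p]
#7=r depends on [4:u]
#8=p depends on [6:p]
#9=u depends on [7:r, 8:p]
#10=r depends on [9:u]
sources: [0:r]
N(rest) = Σ N(rest − s) over sources s of rest; N(one piece) = 1:
  size 1 → [10]=1
  size 2 → [9,10]=1
  size 3 → [7,9,10]=1  [8,9,10]=1
  size 4 → [6,8,9,10]=1  [7,8,9,10]=2
  size 5 → [5,6,8,9,10]=1  [6,7,8,9,10]=3
  size 6 → [5,6,7,8,9,10]=4
  size 7 → [4,5,6,7,8,9,10]=4
  size 8 → [2,4,5,6,7,8,9,10]=4  [3,4,5,6,7,8,9,10]=4
  size 9 → [2,3,4,5,6,7,8,9,10]=8
  first=0(r) contributes 8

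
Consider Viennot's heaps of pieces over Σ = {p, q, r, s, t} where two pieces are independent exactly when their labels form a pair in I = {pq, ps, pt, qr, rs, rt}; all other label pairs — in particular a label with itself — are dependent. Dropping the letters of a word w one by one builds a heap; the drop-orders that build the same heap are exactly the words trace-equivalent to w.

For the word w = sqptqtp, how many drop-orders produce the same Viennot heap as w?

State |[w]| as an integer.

0(s) covers ∅
1(q) covers 0:s
2(p) covers ∅
3(t) covers 1:q
4(q) covers 3:t
5(t) covers 4:q
6(p) covers 2:p
floor of heap: 0:s, 2:p
completions by unplaced set U, small U first (add the entries for U minus each lowest piece of U):
  |U|=1: {5}:1  {6}:1
  |U|=2: {2,6}:1  {4,5}:1  {5,6}:2
  |U|=3: {2,5,6}:3  {3,4,5}:1  {4,5,6}:3
  |U|=4: {1,3,4,5}:1  {2,4,5,6}:6  {3,4,5,6}:4
  |U|=5: {0,1,3,4,5}:1  {1,3,4,5,6}:5  {2,3,4,5,6}:10
  start at 0(s): 15
  start at 2(p): 6
sum over floor = 21

21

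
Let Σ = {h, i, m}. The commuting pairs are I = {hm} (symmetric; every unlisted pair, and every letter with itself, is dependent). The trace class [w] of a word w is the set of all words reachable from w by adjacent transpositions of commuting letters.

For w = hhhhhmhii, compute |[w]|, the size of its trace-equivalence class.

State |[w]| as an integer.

7

drop 0:h onto floor
drop 1:h onto {0:h}
drop 2:h onto {1:h}
drop 3:h onto {2:h}
drop 4:h onto {3:h}
drop 5:m onto floor
drop 6:h onto {4:h}
drop 7:i onto {5:m, 6:h}
drop 8:i onto {7:i}
ground layer = {0:h, 5:m}
drop-orders for the pieces not yet dropped (sum over which currently-grounded one goes next):
  1 to go: {8} 1
  2 to go: {7,8} 1
  3 to go: {5,7,8} 1  {6,7,8} 1
  4 to go: {4,6,7,8} 1  {5,6,7,8} 2
  5 to go: {3,4,6,7,8} 1  {4,5,6,7,8} 3
  6 to go: {2,3,4,6,7,8} 1  {3,4,5,6,7,8} 4
  7 to go: {1,2,3,4,6,7,8} 1  {2,3,4,5,6,7,8} 5
  if 0:h drops first: 6 orders
  if 5:m drops first: 1 orders
heap linearizations: 7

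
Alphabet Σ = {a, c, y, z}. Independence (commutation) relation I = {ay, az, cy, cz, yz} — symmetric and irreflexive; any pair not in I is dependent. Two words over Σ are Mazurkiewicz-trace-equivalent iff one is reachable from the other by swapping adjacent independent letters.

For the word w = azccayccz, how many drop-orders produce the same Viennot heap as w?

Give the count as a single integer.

drop 0:a onto floor
drop 1:z onto floor
drop 2:c onto {0:a}
drop 3:c onto {2:c}
drop 4:a onto {3:c}
drop 5:y onto floor
drop 6:c onto {4:a}
drop 7:c onto {6:c}
drop 8:z onto {1:z}
ground layer = {0:a, 1:z, 5:y}
drop-orders for the pieces not yet dropped (sum over which currently-grounded one goes next):
  1 to go: {5} 1  {7} 1  {8} 1
  2 to go: {1,8} 1  {5,7} 2  {5,8} 2  {6,7} 1  {7,8} 2
  3 to go: {1,5,8} 3  {1,7,8} 3  {4,6,7} 1  {5,6,7} 3  {5,7,8} 6  {6,7,8} 3
  4 to go: {1,5,7,8} 12  {1,6,7,8} 6  {3,4,6,7} 1  {4,5,6,7} 4  {4,6,7,8} 4  {5,6,7,8} 12
  5 to go: {1,4,6,7,8} 10  {1,5,6,7,8} 30  {2,3,4,6,7} 1  {3,4,5,6,7} 5  {3,4,6,7,8} 5  {4,5,6,7,8} 20
  6 to go: {0,2,3,4,6,7} 1  {1,3,4,6,7,8} 15  {1,4,5,6,7,8} 60  {2,3,4,5,6,7} 6  {2,3,4,6,7,8} 6  {3,4,5,6,7,8} 30
  7 to go: {0,2,3,4,5,6,7} 7  {0,2,3,4,6,7,8} 7  {1,2,3,4,6,7,8} 21  {1,3,4,5,6,7,8} 105  {2,3,4,5,6,7,8} 42
  if 0:a drops first: 168 orders
  if 1:z drops first: 56 orders
  if 5:y drops first: 28 orders
heap linearizations: 252

252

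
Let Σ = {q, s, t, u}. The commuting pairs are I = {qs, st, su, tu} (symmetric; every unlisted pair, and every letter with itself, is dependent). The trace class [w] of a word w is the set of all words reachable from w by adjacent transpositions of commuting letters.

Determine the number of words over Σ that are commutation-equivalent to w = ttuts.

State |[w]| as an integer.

20

#0=t has no predecessor
#1=t depends on [0:t]
#2=u has no predecessor
#3=t depends on [1:t]
#4=s has no predecessor
sources: [0:t, 2:u, 4:s]
N(rest) = Σ N(rest − s) over sources s of rest; N(one piece) = 1:
  size 1 → [2]=1  [3]=1  [4]=1
  size 2 → [1,3]=1  [2,3]=2  [2,4]=2  [3,4]=2
  size 3 → [0,1,3]=1  [1,2,3]=3  [1,3,4]=3  [2,3,4]=6
  first=0(t) contributes 12
  first=2(u) contributes 4
  first=4(s) contributes 4
|[w]| = 20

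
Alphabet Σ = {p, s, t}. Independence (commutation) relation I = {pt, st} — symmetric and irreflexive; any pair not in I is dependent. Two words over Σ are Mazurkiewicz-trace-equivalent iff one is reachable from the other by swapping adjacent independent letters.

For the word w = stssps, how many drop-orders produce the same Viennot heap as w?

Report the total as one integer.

6

#0=s has no predecessor
#1=t has no predecessor
#2=s depends on [0:s]
#3=s depends on [2:s]
#4=p depends on [3:s]
#5=s depends on [4:p]
sources: [0:s, 1:t]
N(rest) = Σ N(rest − s) over sources s of rest; N(one piece) = 1:
  size 1 → [1]=1  [5]=1
  size 2 → [1,5]=2  [4,5]=1
  size 3 → [1,4,5]=3  [3,4,5]=1
  size 4 → [1,3,4,5]=4  [2,3,4,5]=1
  first=0(s) contributes 5
  first=1(t) contributes 1
|[w]| = 6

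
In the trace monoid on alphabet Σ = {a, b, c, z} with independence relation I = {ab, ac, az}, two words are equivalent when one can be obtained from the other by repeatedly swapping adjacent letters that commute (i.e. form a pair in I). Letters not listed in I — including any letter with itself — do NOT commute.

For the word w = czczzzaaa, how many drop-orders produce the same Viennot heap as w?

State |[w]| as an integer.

84

drop 0:c onto floor
drop 1:z onto {0:c}
drop 2:c onto {1:z}
drop 3:z onto {2:c}
drop 4:z onto {3:z}
drop 5:z onto {4:z}
drop 6:a onto floor
drop 7:a onto {6:a}
drop 8:a onto {7:a}
ground layer = {0:c, 6:a}
drop-orders for the pieces not yet dropped (sum over which currently-grounded one goes next):
  1 to go: {5} 1  {8} 1
  2 to go: {4,5} 1  {5,8} 2  {7,8} 1
  3 to go: {3,4,5} 1  {4,5,8} 3  {5,7,8} 3  {6,7,8} 1
  4 to go: {2,3,4,5} 1  {3,4,5,8} 4  {4,5,7,8} 6  {5,6,7,8} 4
  5 to go: {1,2,3,4,5} 1  {2,3,4,5,8} 5  {3,4,5,7,8} 10  {4,5,6,7,8} 10
  6 to go: {0,1,2,3,4,5} 1  {1,2,3,4,5,8} 6  {2,3,4,5,7,8} 15  {3,4,5,6,7,8} 20
  7 to go: {0,1,2,3,4,5,8} 7  {1,2,3,4,5,7,8} 21  {2,3,4,5,6,7,8} 35
  if 0:c drops first: 56 orders
  if 6:a drops first: 28 orders
heap linearizations: 84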